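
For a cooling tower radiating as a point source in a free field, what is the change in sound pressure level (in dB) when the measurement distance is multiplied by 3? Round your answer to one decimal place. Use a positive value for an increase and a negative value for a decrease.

A point source loses 6 dB per doubling of distance; generally ΔL = −20·log₁₀(r₂/r₁).
ΔL = −20·log₁₀(3) = -9.54 dB.

-9.5 dB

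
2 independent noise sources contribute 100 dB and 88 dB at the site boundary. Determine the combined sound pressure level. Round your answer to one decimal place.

100.3 dB

For uncorrelated sources the intensities add, so convert each level to linear form, sum, and take 10·log₁₀ of the total.
Σ 10^(L/10) = 10^(100/10) + 10^(88/10) = 1.063e+10.
L_total = 10·log₁₀(1.063e+10) = 100.27 dB.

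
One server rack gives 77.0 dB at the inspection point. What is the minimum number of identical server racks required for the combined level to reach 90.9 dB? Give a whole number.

The shortfall is 90.9 − 77.0 = 13.9 dB, and N units add 10·log₁₀ N, so need 10·log₁₀ N ≥ 13.9.
N ≥ 10^(13.9/10) = 24.547, so N = 25.

25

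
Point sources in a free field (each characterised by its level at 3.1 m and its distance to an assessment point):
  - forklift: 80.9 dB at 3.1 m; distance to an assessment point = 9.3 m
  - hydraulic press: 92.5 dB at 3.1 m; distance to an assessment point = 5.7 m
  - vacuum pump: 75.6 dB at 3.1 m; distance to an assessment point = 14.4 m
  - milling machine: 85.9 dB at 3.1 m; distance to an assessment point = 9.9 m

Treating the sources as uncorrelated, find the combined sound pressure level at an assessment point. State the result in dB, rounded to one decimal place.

87.6 dB

Apply inverse-square spreading to bring every level to the receiver, then sum 10^(L/10).
forklift: 80.9 − 20·log₁₀(9.3/3.1) = 80.9 − 9.54 = 71.36 dB.
hydraulic press: 92.5 − 20·log₁₀(5.7/3.1) = 92.5 − 5.29 = 87.21 dB.
vacuum pump: 75.6 − 20·log₁₀(14.4/3.1) = 75.6 − 13.34 = 62.26 dB.
milling machine: 85.9 − 20·log₁₀(9.9/3.1) = 85.9 − 10.09 = 75.81 dB.
Σ 10^(L/10) = 5.795e+08 → L_total = 10·log₁₀(5.795e+08) = 87.63 dB.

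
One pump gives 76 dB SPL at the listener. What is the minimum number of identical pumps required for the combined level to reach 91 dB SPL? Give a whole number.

32

The shortfall is 91 − 76 = 15.0 dB, and N units add 10·log₁₀ N, so need 10·log₁₀ N ≥ 15.0.
N ≥ 10^(15.0/10) = 31.623, so N = 32.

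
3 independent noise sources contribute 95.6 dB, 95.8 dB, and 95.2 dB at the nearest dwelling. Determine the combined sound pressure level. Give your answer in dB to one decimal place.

100.3 dB

For uncorrelated sources the intensities add, so convert each level to linear form, sum, and take 10·log₁₀ of the total.
Σ 10^(L/10) = 10^(95.6/10) + 10^(95.8/10) + 10^(95.2/10) = 1.074e+10.
L_total = 10·log₁₀(1.074e+10) = 100.31 dB.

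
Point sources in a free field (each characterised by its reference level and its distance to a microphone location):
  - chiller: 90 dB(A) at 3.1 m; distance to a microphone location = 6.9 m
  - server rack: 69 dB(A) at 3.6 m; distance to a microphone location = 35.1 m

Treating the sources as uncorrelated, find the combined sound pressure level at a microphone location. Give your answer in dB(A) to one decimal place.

First find each source's level at the receiver (point-source: −20·log₁₀(r/r_ref)), then combine on an intensity basis.
chiller: 90 − 20·log₁₀(6.9/3.1) = 90 − 6.95 = 83.05 dB(A).
server rack: 69 − 20·log₁₀(35.1/3.6) = 69 − 19.78 = 49.22 dB(A).
Σ 10^(L/10) = 2.019e+08 → L_total = 10·log₁₀(2.019e+08) = 83.05 dB(A).

83.1 dB(A)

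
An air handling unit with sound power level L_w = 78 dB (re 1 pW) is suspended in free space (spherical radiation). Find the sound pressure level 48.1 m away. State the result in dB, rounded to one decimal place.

Free-field spherical radiation: L_p = L_w − 10·log₁₀(4π·r²), r = 48.1 m.
4π·r² = 2.907e+04 m², 10·log₁₀ of that is 44.635 dB.
L_p = 78 − 44.635 = 33.36 dB.

33.4 dB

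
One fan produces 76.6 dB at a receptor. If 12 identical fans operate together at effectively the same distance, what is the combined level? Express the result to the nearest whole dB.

With 12 equal, uncorrelated contributions the intensity is 12× that of one unit, giving a rise of 10·log₁₀ 12.
L_total = 76.6 + 10·log₁₀(12) = 76.6 + 10.792 = 87.39 dB.

87 dB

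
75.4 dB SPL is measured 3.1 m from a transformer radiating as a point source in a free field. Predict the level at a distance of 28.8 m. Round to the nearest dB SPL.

Point-source attenuation: ΔL = 20·log₁₀(r₂/r₁) = 20·log₁₀(28.8/3.1) = 19.361 dB.
L₂ = 75.4 − 20·log₁₀(28.8/3.1) = 75.4 − 19.361 = 56.04 dB SPL.

56 dB SPL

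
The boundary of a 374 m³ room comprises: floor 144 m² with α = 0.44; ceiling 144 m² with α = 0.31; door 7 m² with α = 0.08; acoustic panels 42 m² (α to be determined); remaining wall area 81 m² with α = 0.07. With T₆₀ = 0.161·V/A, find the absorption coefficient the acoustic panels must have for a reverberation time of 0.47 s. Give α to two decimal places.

Required total absorption A = 0.161·374/0.47 = 128.11 m².
Absorption from the other surfaces = 144·0.44 + 144·0.31 + 7·0.08 + 81·0.07 = 114.23 m², so the acoustic panels must supply 13.88 m² over 42 m².
α = 13.88/42 = 0.331.

0.33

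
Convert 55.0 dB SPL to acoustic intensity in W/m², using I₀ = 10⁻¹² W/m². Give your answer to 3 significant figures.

I = I₀·10^(L/10) = 10⁻¹² × 10^(55.0/10) = 10^(-6.500).

3.16e-07 W/m²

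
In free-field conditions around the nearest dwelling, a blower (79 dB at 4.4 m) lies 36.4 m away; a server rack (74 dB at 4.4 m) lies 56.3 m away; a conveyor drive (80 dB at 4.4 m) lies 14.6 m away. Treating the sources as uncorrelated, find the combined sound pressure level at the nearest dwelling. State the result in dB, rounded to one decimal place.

Propagate each source to the receiver with L = L_ref − 20·log₁₀(r/r_ref), then add intensities.
blower: 79 − 20·log₁₀(36.4/4.4) = 79 − 18.35 = 60.65 dB.
server rack: 74 − 20·log₁₀(56.3/4.4) = 74 − 22.14 = 51.86 dB.
conveyor drive: 80 − 20·log₁₀(14.6/4.4) = 80 − 10.42 = 69.58 dB.
Σ 10^(L/10) = 1.040e+07 → L_total = 10·log₁₀(1.040e+07) = 70.17 dB.

70.2 dB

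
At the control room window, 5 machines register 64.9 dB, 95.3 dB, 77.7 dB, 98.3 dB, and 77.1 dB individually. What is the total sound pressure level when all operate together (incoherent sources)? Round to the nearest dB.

100 dB

For uncorrelated sources the intensities add, so convert each level to linear form, sum, and take 10·log₁₀ of the total.
Σ 10^(L/10) = 10^(64.9/10) + 10^(95.3/10) + 10^(77.7/10) + 10^(98.3/10) + 10^(77.1/10) = 1.026e+10.
L_total = 10·log₁₀(1.026e+10) = 100.11 dB.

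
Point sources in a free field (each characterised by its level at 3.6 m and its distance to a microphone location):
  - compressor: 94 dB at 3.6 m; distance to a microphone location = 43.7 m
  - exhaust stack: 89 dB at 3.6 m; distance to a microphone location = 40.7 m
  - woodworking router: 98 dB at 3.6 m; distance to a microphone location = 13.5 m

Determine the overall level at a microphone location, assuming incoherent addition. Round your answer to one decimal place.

First find each source's level at the receiver (point-source: −20·log₁₀(r/r_ref)), then combine on an intensity basis.
compressor: 94 − 20·log₁₀(43.7/3.6) = 94 − 21.68 = 72.32 dB.
exhaust stack: 89 − 20·log₁₀(40.7/3.6) = 89 − 21.07 = 67.93 dB.
woodworking router: 98 − 20·log₁₀(13.5/3.6) = 98 − 11.48 = 86.52 dB.
Σ 10^(L/10) = 4.719e+08 → L_total = 10·log₁₀(4.719e+08) = 86.74 dB.

86.7 dB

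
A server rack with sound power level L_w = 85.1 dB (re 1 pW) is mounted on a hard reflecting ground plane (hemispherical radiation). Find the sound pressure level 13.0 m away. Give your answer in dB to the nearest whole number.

55 dB

L_p = L_w − 10·log₁₀(2π·r²) with r = 13.0 m.
2π·r² = 1062 m², 10·log₁₀ of that is 30.261 dB.
L_p = 85.1 − 30.261 = 54.84 dB.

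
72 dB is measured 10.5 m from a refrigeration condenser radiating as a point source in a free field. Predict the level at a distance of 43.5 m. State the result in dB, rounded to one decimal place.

Spherical spreading from a point source gives a 20·log₁₀(r₂/r₁) drop.
L₂ = 72 − 20·log₁₀(43.5/10.5) = 72 − 12.346 = 59.65 dB.

59.7 dB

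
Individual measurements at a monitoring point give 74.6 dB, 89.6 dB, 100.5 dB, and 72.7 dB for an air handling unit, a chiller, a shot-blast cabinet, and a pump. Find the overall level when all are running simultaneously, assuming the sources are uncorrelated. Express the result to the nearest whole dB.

101 dB

Incoherent sources combine by intensity addition: L_total = 10·log₁₀(Σ 10^(L_i/10)).
Σ 10^(L/10) = 10^(74.6/10) + 10^(89.6/10) + 10^(100.5/10) + 10^(72.7/10) = 1.218e+10.
L_total = 10·log₁₀(1.218e+10) = 100.86 dB.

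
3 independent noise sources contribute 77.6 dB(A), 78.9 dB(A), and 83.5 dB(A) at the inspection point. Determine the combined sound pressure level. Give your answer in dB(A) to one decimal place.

85.6 dB(A)

Incoherent sources combine by intensity addition: L_total = 10·log₁₀(Σ 10^(L_i/10)).
Σ 10^(L/10) = 10^(77.6/10) + 10^(78.9/10) + 10^(83.5/10) = 3.590e+08.
L_total = 10·log₁₀(3.590e+08) = 85.55 dB(A).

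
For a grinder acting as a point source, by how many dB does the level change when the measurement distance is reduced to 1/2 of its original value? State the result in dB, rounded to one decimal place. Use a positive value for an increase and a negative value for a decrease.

With spherical spreading the level changes by −20·log₁₀(r₂/r₁).
ΔL = −20·log₁₀(0.5) = +6.02 dB.

+6.0 dB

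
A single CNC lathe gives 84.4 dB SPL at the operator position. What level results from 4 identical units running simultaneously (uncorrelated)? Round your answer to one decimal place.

N identical incoherent sources raise the level by 10·log₁₀ N.
L_total = 84.4 + 10·log₁₀(4) = 84.4 + 6.021 = 90.42 dB SPL.

90.4 dB SPL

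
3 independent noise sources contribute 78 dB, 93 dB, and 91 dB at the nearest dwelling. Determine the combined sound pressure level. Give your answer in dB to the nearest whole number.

Incoherent sources combine by intensity addition: L_total = 10·log₁₀(Σ 10^(L_i/10)).
Σ 10^(L/10) = 10^(78/10) + 10^(93/10) + 10^(91/10) = 3.317e+09.
L_total = 10·log₁₀(3.317e+09) = 95.21 dB.

95 dB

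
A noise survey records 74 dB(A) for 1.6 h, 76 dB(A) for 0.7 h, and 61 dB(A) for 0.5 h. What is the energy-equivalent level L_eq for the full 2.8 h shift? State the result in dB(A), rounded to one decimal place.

73.9 dB(A)

L_eq = 10·log₁₀[(1/T)·Σ tᵢ·10^(Lᵢ/10)] with T = 2.8 h.
Σ tᵢ·10^(Lᵢ/10) = 1.6·10^(74/10) + 0.7·10^(76/10) + 0.5·10^(61/10) = 6.869e+07.
L_eq = 10·log₁₀(6.869e+07/2.8) = 73.90 dB(A).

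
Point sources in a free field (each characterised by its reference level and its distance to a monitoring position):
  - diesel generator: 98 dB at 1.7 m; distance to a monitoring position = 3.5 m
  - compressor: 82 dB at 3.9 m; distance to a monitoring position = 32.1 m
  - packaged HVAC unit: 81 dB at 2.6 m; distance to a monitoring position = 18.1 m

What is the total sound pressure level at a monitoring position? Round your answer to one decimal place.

91.7 dB

First find each source's level at the receiver (point-source: −20·log₁₀(r/r_ref)), then combine on an intensity basis.
diesel generator: 98 − 20·log₁₀(3.5/1.7) = 98 − 6.27 = 91.73 dB.
compressor: 82 − 20·log₁₀(32.1/3.9) = 82 − 18.31 = 63.69 dB.
packaged HVAC unit: 81 − 20·log₁₀(18.1/2.6) = 81 − 16.85 = 64.15 dB.
Σ 10^(L/10) = 1.493e+09 → L_total = 10·log₁₀(1.493e+09) = 91.74 dB.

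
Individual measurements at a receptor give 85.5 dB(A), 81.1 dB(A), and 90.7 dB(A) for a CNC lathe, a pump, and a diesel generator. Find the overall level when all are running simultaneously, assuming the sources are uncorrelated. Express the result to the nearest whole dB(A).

92 dB(A)

For uncorrelated sources the intensities add, so convert each level to linear form, sum, and take 10·log₁₀ of the total.
Σ 10^(L/10) = 10^(85.5/10) + 10^(81.1/10) + 10^(90.7/10) = 1.659e+09.
L_total = 10·log₁₀(1.659e+09) = 92.20 dB(A).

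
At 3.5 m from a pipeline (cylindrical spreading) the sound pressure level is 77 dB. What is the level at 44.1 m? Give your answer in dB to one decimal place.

For a line source, L₂ = L₁ − 10·log₁₀(r₂/r₁).
L₂ = 77 − 10·log₁₀(44.1/3.5) = 77 − 11.004 = 66.00 dB.

66.0 dB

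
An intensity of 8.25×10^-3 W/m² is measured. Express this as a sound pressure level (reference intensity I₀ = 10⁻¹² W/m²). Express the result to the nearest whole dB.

L = 10·log₁₀(I/I₀) = 10·log₁₀(8.25×10^-3/10⁻¹²) = 10·log₁₀(8.25×10^9).
L = 10·(0.9165 + 9) = 99.16 dB.

99 dB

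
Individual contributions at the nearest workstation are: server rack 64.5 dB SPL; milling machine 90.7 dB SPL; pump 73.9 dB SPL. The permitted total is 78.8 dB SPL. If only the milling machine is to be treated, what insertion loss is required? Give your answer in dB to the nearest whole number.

14 dB

Everything except the milling machine sums to 10^(64.5/10) + 10^(73.9/10) = 2.737e+07 in linear terms, 74.37 dB SPL.
The limit corresponds to 10^(78.8/10) = 7.586e+07; subtracting the fixed part leaves 4.849e+07 for the milling machine, i.e. 76.86 dB SPL.
Required insertion loss = 90.7 − 76.86 = 13.84 dB.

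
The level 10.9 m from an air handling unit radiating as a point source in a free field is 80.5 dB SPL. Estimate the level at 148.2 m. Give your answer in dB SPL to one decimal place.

57.8 dB SPL

Spherical spreading from a point source gives a 20·log₁₀(r₂/r₁) drop.
L₂ = 80.5 − 20·log₁₀(148.2/10.9) = 80.5 − 22.668 = 57.83 dB SPL.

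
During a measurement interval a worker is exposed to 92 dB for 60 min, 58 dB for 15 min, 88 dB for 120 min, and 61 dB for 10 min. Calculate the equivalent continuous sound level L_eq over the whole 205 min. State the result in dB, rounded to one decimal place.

89.2 dB

L_eq = 10·log₁₀[(1/T)·Σ tᵢ·10^(Lᵢ/10)] with T = 205 min.
Σ tᵢ·10^(Lᵢ/10) = 60·10^(92/10) + 15·10^(58/10) + 120·10^(88/10) + 10·10^(61/10) = 1.708e+11.
L_eq = 10·log₁₀(1.708e+11/205) = 89.21 dB.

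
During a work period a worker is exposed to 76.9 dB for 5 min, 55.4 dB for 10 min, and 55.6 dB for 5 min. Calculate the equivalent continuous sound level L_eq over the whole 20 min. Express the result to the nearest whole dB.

71 dB

L_eq = 10·log₁₀[(1/T)·Σ tᵢ·10^(Lᵢ/10)] with T = 20 min.
Σ tᵢ·10^(Lᵢ/10) = 5·10^(76.9/10) + 10·10^(55.4/10) + 5·10^(55.6/10) = 2.502e+08.
L_eq = 10·log₁₀(2.502e+08/20) = 70.97 dB.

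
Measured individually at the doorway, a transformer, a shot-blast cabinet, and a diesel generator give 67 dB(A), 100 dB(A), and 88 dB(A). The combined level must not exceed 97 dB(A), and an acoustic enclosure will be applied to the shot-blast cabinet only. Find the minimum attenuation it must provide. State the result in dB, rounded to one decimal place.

3.6 dB

Fixed contribution from the other sources: Σ 10^(L/10) = 10^(67/10) + 10^(88/10) = 6.360e+08 (88.03 dB(A)).
The limit corresponds to 10^(97/10) = 5.012e+09; subtracting the fixed part leaves 4.376e+09 for the shot-blast cabinet, i.e. 96.41 dB(A).
Required insertion loss = 100 − 96.41 = 3.59 dB.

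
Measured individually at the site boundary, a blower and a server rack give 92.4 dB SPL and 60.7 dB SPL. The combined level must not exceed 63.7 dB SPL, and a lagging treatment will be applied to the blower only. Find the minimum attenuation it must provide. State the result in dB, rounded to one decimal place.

Fixed contribution from the other source: Σ 10^(L/10) = 10^(60.7/10) = 1.175e+06 (60.70 dB SPL).
To meet 63.7 dB SPL overall, the treated blower may contribute at most 10^(63.7/10) − 1.175e+06 = 1.169e+06, i.e. 60.68 dB SPL.
Required insertion loss = 92.4 − 60.68 = 31.72 dB.

31.7 dB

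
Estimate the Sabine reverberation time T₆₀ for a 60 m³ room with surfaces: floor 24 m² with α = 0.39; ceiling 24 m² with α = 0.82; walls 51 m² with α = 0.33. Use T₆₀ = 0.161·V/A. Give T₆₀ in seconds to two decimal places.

A = Σ Sᵢαᵢ = 24·0.39 + 24·0.82 + 51·0.33 = 45.87 m².
T₆₀ = 0.161·V/A = 0.161·60/45.87 = 0.211 s.

0.21 s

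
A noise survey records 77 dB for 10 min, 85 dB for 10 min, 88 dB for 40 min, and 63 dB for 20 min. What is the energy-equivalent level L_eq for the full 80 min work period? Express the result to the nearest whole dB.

86 dB

Weight each interval's intensity by its duration and average over T = 80 min:
Σ tᵢ·10^(Lᵢ/10) = 10·10^(77/10) + 10·10^(85/10) + 40·10^(88/10) + 20·10^(63/10) = 2.894e+10.
L_eq = 10·log₁₀(2.894e+10/80) = 85.58 dB.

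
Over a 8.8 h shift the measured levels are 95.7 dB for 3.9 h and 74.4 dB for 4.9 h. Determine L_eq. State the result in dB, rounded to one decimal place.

The energy average is taken in the linear domain: L_eq = 10·log₁₀[(Σ tᵢ·10^(Lᵢ/10))/T], T = 8.8 h.
Σ tᵢ·10^(Lᵢ/10) = 3.9·10^(95.7/10) + 4.9·10^(74.4/10) = 1.462e+10.
L_eq = 10·log₁₀(1.462e+10/8.8) = 92.21 dB.

92.2 dB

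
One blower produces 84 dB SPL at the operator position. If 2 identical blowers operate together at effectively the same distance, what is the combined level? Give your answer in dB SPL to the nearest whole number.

L_total = L₁ + 10·log₁₀ N for N identical incoherent sources.
L_total = 84 + 10·log₁₀(2) = 84 + 3.010 = 87.01 dB SPL.

87 dB SPL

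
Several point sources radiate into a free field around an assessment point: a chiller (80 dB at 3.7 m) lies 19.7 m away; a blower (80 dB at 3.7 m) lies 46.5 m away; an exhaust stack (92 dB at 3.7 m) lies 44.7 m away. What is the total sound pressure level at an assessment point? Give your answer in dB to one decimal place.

First find each source's level at the receiver (point-source: −20·log₁₀(r/r_ref)), then combine on an intensity basis.
chiller: 80 − 20·log₁₀(19.7/3.7) = 80 − 14.53 = 65.47 dB.
blower: 80 − 20·log₁₀(46.5/3.7) = 80 − 21.99 = 58.01 dB.
exhaust stack: 92 − 20·log₁₀(44.7/3.7) = 92 − 21.64 = 70.36 dB.
Σ 10^(L/10) = 1.502e+07 → L_total = 10·log₁₀(1.502e+07) = 71.77 dB.

71.8 dB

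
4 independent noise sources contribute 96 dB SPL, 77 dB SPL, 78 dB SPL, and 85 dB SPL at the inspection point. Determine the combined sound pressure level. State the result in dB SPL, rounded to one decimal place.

96.4 dB SPL

Incoherent sources combine by intensity addition: L_total = 10·log₁₀(Σ 10^(L_i/10)).
Σ 10^(L/10) = 10^(96/10) + 10^(77/10) + 10^(78/10) + 10^(85/10) = 4.411e+09.
L_total = 10·log₁₀(4.411e+09) = 96.44 dB SPL.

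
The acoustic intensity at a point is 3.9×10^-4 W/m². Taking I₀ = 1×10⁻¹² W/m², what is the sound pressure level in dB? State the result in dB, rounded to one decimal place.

85.9 dB

L = 10·log₁₀(I/I₀) = 10·log₁₀(3.9×10^-4/10⁻¹²) = 10·log₁₀(3.9×10^8).
L = 10·(0.5911 + 8) = 85.91 dB.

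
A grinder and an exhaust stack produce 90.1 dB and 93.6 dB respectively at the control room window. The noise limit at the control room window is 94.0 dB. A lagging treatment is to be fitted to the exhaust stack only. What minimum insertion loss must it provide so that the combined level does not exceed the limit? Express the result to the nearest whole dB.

The untreated sources together contribute 10^(90.1/10) = 1.023e+09, i.e. 90.10 dB.
The limit corresponds to 10^(94.0/10) = 2.512e+09; subtracting the fixed part leaves 1.489e+09 for the exhaust stack, i.e. 91.73 dB.
Required insertion loss = 93.6 − 91.73 = 1.87 dB.

2 dB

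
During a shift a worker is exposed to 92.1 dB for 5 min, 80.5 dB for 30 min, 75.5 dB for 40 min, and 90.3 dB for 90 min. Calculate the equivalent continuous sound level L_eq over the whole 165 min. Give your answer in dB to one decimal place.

L_eq = 10·log₁₀[(1/T)·Σ tᵢ·10^(Lᵢ/10)] with T = 165 min.
Σ tᵢ·10^(Lᵢ/10) = 5·10^(92.1/10) + 30·10^(80.5/10) + 40·10^(75.5/10) + 90·10^(90.3/10) = 1.093e+11.
L_eq = 10·log₁₀(1.093e+11/165) = 88.21 dB.

88.2 dB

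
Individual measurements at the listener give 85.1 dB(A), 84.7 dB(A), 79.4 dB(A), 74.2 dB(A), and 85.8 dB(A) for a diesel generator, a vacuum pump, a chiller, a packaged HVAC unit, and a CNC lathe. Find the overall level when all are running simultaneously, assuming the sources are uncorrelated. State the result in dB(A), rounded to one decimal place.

90.5 dB(A)

Incoherent sources combine by intensity addition: L_total = 10·log₁₀(Σ 10^(L_i/10)).
Σ 10^(L/10) = 10^(85.1/10) + 10^(84.7/10) + 10^(79.4/10) + 10^(74.2/10) + 10^(85.8/10) = 1.112e+09.
L_total = 10·log₁₀(1.112e+09) = 90.46 dB(A).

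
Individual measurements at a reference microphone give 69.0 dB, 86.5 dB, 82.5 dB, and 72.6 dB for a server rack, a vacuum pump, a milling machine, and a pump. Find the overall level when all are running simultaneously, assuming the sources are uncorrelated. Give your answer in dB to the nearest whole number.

88 dB

For uncorrelated sources the intensities add, so convert each level to linear form, sum, and take 10·log₁₀ of the total.
Σ 10^(L/10) = 10^(69.0/10) + 10^(86.5/10) + 10^(82.5/10) + 10^(72.6/10) = 6.507e+08.
L_total = 10·log₁₀(6.507e+08) = 88.13 dB.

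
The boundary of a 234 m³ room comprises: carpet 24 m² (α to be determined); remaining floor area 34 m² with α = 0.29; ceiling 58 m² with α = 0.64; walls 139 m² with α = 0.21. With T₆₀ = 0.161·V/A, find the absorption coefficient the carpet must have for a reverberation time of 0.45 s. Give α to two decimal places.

0.31

Required total absorption A = 0.161·234/0.45 = 83.72 m².
Absorption from the other surfaces = 34·0.29 + 58·0.64 + 139·0.21 = 76.17 m², so the carpet must supply 7.55 m² over 24 m².
α = 7.55/24 = 0.315.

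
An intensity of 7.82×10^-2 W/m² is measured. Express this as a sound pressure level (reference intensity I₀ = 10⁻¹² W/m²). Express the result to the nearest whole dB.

I/I₀ = 7.82×10^-2/10⁻¹² = 7.82×10^10, and L = 10·log₁₀(I/I₀).
L = 10·(0.8932 + 10) = 108.93 dB.

109 dB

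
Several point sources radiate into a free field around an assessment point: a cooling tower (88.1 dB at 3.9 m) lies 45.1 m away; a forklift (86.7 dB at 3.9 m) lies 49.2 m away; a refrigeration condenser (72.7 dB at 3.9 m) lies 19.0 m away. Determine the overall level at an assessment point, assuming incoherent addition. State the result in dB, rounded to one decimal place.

Apply inverse-square spreading to bring every level to the receiver, then sum 10^(L/10).
cooling tower: 88.1 − 20·log₁₀(45.1/3.9) = 88.1 − 21.26 = 66.84 dB.
forklift: 86.7 − 20·log₁₀(49.2/3.9) = 86.7 − 22.02 = 64.68 dB.
refrigeration condenser: 72.7 − 20·log₁₀(19.0/3.9) = 72.7 − 13.75 = 58.95 dB.
Σ 10^(L/10) = 8.552e+06 → L_total = 10·log₁₀(8.552e+06) = 69.32 dB.

69.3 dB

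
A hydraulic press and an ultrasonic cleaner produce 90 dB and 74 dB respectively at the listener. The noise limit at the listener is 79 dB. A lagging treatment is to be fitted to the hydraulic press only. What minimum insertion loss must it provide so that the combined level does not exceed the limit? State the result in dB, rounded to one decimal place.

Everything except the hydraulic press sums to 10^(74/10) = 2.512e+07 in linear terms, 74.00 dB.
To meet 79 dB overall, the treated hydraulic press may contribute at most 10^(79/10) − 2.512e+07 = 5.431e+07, i.e. 77.35 dB.
So the hydraulic press must be reduced from 90 to 77.35 dB: IL = 12.65 dB.

12.7 dB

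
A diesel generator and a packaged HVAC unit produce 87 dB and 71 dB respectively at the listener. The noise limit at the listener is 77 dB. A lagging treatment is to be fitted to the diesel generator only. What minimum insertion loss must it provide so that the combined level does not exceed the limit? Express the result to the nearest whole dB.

11 dB

Everything except the diesel generator sums to 10^(71/10) = 1.259e+07 in linear terms, 71.00 dB.
To meet 77 dB overall, the treated diesel generator may contribute at most 10^(77/10) − 1.259e+07 = 3.753e+07, i.e. 75.74 dB.
Required insertion loss = 87 − 75.74 = 11.26 dB.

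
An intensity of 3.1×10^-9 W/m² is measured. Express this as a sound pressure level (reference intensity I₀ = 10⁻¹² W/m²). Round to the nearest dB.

35 dB

L = 10·log₁₀(I/I₀) = 10·log₁₀(3.1×10^-9/10⁻¹²) = 10·log₁₀(3.1×10^3).
L = 10·(0.4914 + 3) = 34.91 dB.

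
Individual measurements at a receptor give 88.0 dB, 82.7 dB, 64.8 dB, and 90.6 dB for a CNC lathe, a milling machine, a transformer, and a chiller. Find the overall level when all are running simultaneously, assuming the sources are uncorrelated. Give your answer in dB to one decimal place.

For uncorrelated sources the intensities add, so convert each level to linear form, sum, and take 10·log₁₀ of the total.
Σ 10^(L/10) = 10^(88.0/10) + 10^(82.7/10) + 10^(64.8/10) + 10^(90.6/10) = 1.968e+09.
L_total = 10·log₁₀(1.968e+09) = 92.94 dB.

92.9 dB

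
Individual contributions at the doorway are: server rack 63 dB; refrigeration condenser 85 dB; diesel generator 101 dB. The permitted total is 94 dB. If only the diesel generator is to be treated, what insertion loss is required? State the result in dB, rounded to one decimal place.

7.6 dB

The untreated sources together contribute 10^(63/10) + 10^(85/10) = 3.182e+08, i.e. 85.03 dB.
To meet 94 dB overall, the treated diesel generator may contribute at most 10^(94/10) − 3.182e+08 = 2.194e+09, i.e. 93.41 dB.
So the diesel generator must be reduced from 101 to 93.41 dB: IL = 7.59 dB.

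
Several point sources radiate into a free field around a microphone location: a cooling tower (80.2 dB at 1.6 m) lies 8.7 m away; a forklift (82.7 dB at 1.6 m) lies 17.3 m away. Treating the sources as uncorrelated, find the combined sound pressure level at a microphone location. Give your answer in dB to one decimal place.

First find each source's level at the receiver (point-source: −20·log₁₀(r/r_ref)), then combine on an intensity basis.
cooling tower: 80.2 − 20·log₁₀(8.7/1.6) = 80.2 − 14.71 = 65.49 dB.
forklift: 82.7 − 20·log₁₀(17.3/1.6) = 82.7 − 20.68 = 62.02 dB.
Σ 10^(L/10) = 5.134e+06 → L_total = 10·log₁₀(5.134e+06) = 67.10 dB.

67.1 dB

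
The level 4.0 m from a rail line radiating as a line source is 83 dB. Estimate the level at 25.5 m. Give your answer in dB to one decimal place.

For a line source, L₂ = L₁ − 10·log₁₀(r₂/r₁).
L₂ = 83 − 10·log₁₀(25.5/4.0) = 83 − 8.045 = 74.96 dB.

75.0 dB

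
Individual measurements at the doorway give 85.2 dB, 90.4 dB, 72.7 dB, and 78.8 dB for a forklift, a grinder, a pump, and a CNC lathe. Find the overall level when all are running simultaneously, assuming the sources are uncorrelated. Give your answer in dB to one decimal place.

91.8 dB

Incoherent sources combine by intensity addition: L_total = 10·log₁₀(Σ 10^(L_i/10)).
Σ 10^(L/10) = 10^(85.2/10) + 10^(90.4/10) + 10^(72.7/10) + 10^(78.8/10) = 1.522e+09.
L_total = 10·log₁₀(1.522e+09) = 91.82 dB.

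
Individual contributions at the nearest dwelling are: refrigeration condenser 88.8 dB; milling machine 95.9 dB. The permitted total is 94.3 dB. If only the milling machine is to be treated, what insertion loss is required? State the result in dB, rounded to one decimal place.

3.0 dB

Everything except the milling machine sums to 10^(88.8/10) = 7.586e+08 in linear terms, 88.80 dB.
To meet 94.3 dB overall, the treated milling machine may contribute at most 10^(94.3/10) − 7.586e+08 = 1.933e+09, i.e. 92.86 dB.
So the milling machine must be reduced from 95.9 to 92.86 dB: IL = 3.04 dB.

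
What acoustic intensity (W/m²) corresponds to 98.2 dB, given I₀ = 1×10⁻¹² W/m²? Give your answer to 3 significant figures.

I = I₀·10^(L/10) = 10⁻¹² × 10^(98.2/10) = 10^(-2.180).

0.00661 W/m²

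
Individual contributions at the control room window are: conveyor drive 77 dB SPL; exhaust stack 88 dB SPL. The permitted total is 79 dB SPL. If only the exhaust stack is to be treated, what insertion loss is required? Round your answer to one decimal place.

Everything except the exhaust stack sums to 10^(77/10) = 5.012e+07 in linear terms, 77.00 dB SPL.
The limit corresponds to 10^(79/10) = 7.943e+07; subtracting the fixed part leaves 2.931e+07 for the exhaust stack, i.e. 74.67 dB SPL.
Required insertion loss = 88 − 74.67 = 13.33 dB.

13.3 dB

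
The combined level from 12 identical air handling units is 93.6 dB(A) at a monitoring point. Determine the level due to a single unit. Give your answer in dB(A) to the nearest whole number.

For N identical incoherent sources L_total = L₁ + 10·log₁₀ N, so L₁ = 93.6 − 10·log₁₀(12) = 93.6 − 10.792.

83 dB(A)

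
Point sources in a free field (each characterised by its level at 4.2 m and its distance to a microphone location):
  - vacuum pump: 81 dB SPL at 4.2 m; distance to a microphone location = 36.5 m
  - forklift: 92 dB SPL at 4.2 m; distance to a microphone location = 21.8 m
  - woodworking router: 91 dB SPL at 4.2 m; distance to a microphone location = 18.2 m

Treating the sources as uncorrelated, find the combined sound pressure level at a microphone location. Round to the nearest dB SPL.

Propagate each source to the receiver with L = L_ref − 20·log₁₀(r/r_ref), then add intensities.
vacuum pump: 81 − 20·log₁₀(36.5/4.2) = 81 − 18.78 = 62.22 dB SPL.
forklift: 92 − 20·log₁₀(21.8/4.2) = 92 − 14.30 = 77.70 dB SPL.
woodworking router: 91 − 20·log₁₀(18.2/4.2) = 91 − 12.74 = 78.26 dB SPL.
Σ 10^(L/10) = 1.275e+08 → L_total = 10·log₁₀(1.275e+08) = 81.06 dB SPL.

81 dB SPL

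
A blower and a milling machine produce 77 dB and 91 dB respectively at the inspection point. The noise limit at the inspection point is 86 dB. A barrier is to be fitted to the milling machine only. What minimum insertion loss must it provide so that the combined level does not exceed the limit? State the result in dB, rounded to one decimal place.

The untreated sources together contribute 10^(77/10) = 5.012e+07, i.e. 77.00 dB.
The limit corresponds to 10^(86/10) = 3.981e+08; subtracting the fixed part leaves 3.480e+08 for the milling machine, i.e. 85.42 dB.
So the milling machine must be reduced from 91 to 85.42 dB: IL = 5.58 dB.

5.6 dB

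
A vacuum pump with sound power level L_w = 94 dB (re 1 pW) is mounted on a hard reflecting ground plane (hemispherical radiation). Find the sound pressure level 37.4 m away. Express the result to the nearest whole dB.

55 dB

L_p = L_w − 10·log₁₀(2π·r²) with r = 37.4 m.
2π·r² = 8789 m², 10·log₁₀ of that is 39.439 dB.
L_p = 94 − 39.439 = 54.56 dB.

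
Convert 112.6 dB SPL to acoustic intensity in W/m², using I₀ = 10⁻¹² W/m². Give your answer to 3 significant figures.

I = I₀·10^(L/10) = 10⁻¹² × 10^(112.6/10) = 10^(-0.740).

0.182 W/m²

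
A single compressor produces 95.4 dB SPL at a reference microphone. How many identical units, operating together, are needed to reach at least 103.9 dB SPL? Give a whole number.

Need L₁ + 10·log₁₀ N ≥ 103.9, i.e. log₁₀ N ≥ 0.85.
N ≥ 10^(8.5/10) = 7.079, so N = 8.

8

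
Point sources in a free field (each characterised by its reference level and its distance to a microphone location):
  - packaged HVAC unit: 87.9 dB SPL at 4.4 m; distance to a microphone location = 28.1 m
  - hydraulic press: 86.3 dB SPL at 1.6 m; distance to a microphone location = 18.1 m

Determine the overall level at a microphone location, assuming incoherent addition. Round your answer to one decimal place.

72.7 dB SPL

Propagate each source to the receiver with L = L_ref − 20·log₁₀(r/r_ref), then add intensities.
packaged HVAC unit: 87.9 − 20·log₁₀(28.1/4.4) = 87.9 − 16.11 = 71.79 dB SPL.
hydraulic press: 86.3 − 20·log₁₀(18.1/1.6) = 86.3 − 21.07 = 65.23 dB SPL.
Σ 10^(L/10) = 1.845e+07 → L_total = 10·log₁₀(1.845e+07) = 72.66 dB SPL.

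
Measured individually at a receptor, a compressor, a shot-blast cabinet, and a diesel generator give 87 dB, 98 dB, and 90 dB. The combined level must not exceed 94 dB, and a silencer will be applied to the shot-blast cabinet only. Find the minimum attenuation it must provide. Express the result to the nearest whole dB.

8 dB

Fixed contribution from the other sources: Σ 10^(L/10) = 10^(87/10) + 10^(90/10) = 1.501e+09 (91.76 dB).
The limit corresponds to 10^(94/10) = 2.512e+09; subtracting the fixed part leaves 1.011e+09 for the shot-blast cabinet, i.e. 90.05 dB.
So the shot-blast cabinet must be reduced from 98 to 90.05 dB: IL = 7.95 dB.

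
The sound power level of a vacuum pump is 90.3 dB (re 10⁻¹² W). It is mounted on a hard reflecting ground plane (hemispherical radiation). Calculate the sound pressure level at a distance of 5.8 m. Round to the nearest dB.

Free-field hemispherical radiation: L_p = L_w − 10·log₁₀(2π·r²), r = 5.8 m.
2π·r² = 211.4 m², 10·log₁₀ of that is 23.250 dB.
L_p = 90.3 − 23.250 = 67.05 dB.

67 dB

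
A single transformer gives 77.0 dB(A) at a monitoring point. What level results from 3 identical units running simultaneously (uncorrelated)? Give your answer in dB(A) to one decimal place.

81.8 dB(A)

With 3 equal, uncorrelated contributions the intensity is 3× that of one unit, giving a rise of 10·log₁₀ 3.
L_total = 77.0 + 10·log₁₀(3) = 77.0 + 4.771 = 81.77 dB(A).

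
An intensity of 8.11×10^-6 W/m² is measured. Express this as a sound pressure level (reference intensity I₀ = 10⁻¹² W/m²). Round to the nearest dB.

69 dB

Dividing by I₀ shifts the exponent by 12: I/I₀ = 8.11×10^6.
L = 10·(0.9090 + 6) = 69.09 dB.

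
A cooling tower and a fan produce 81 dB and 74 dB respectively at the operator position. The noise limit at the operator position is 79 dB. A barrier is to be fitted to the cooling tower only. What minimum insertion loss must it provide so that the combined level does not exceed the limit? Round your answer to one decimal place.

3.7 dB

Everything except the cooling tower sums to 10^(74/10) = 2.512e+07 in linear terms, 74.00 dB.
To meet 79 dB overall, the treated cooling tower may contribute at most 10^(79/10) − 2.512e+07 = 5.431e+07, i.e. 77.35 dB.
So the cooling tower must be reduced from 81 to 77.35 dB: IL = 3.65 dB.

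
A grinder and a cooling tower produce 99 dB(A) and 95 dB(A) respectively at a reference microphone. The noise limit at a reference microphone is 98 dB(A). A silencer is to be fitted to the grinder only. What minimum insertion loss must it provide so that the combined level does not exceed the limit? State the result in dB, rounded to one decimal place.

4.0 dB

The untreated sources together contribute 10^(95/10) = 3.162e+09, i.e. 95.00 dB(A).
To meet 98 dB(A) overall, the treated grinder may contribute at most 10^(98/10) − 3.162e+09 = 3.147e+09, i.e. 94.98 dB(A).
Required insertion loss = 99 − 94.98 = 4.02 dB.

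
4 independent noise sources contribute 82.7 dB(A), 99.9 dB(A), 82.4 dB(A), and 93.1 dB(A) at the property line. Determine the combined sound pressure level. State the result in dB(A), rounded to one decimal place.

100.9 dB(A)

For uncorrelated sources the intensities add, so convert each level to linear form, sum, and take 10·log₁₀ of the total.
Σ 10^(L/10) = 10^(82.7/10) + 10^(99.9/10) + 10^(82.4/10) + 10^(93.1/10) = 1.217e+10.
L_total = 10·log₁₀(1.217e+10) = 100.85 dB(A).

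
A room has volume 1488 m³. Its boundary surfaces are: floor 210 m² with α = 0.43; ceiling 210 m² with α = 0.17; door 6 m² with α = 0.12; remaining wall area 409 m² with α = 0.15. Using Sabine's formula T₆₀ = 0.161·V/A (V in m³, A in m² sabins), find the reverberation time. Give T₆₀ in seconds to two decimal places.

1.27 s

Summing Sᵢαᵢ: 210·0.43 + 210·0.17 + 6·0.12 + 409·0.15 = 188.07 m².
T₆₀ = 0.161·V/A = 0.161·1488/188.07 = 1.274 s.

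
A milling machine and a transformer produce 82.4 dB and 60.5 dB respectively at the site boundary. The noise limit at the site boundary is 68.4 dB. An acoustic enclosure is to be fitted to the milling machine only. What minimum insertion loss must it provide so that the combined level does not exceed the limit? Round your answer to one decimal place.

14.8 dB

The untreated sources together contribute 10^(60.5/10) = 1.122e+06, i.e. 60.50 dB.
The limit corresponds to 10^(68.4/10) = 6.918e+06; subtracting the fixed part leaves 5.796e+06 for the milling machine, i.e. 67.63 dB.
So the milling machine must be reduced from 82.4 to 67.63 dB: IL = 14.77 dB.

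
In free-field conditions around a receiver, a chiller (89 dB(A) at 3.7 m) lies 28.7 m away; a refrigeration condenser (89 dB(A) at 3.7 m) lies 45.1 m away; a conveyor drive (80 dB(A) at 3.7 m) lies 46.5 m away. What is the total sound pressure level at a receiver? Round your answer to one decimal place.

Propagate each source to the receiver with L = L_ref − 20·log₁₀(r/r_ref), then add intensities.
chiller: 89 − 20·log₁₀(28.7/3.7) = 89 − 17.79 = 71.21 dB(A).
refrigeration condenser: 89 − 20·log₁₀(45.1/3.7) = 89 − 21.72 = 67.28 dB(A).
conveyor drive: 80 − 20·log₁₀(46.5/3.7) = 80 − 21.99 = 58.01 dB(A).
Σ 10^(L/10) = 1.918e+07 → L_total = 10·log₁₀(1.918e+07) = 72.83 dB(A).

72.8 dB(A)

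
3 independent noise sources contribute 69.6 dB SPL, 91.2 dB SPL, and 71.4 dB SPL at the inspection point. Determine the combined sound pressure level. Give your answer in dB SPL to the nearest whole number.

91 dB SPL

Incoherent sources combine by intensity addition: L_total = 10·log₁₀(Σ 10^(L_i/10)).
Σ 10^(L/10) = 10^(69.6/10) + 10^(91.2/10) + 10^(71.4/10) = 1.341e+09.
L_total = 10·log₁₀(1.341e+09) = 91.27 dB SPL.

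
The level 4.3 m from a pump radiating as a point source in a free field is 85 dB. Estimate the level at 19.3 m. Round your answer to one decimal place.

72.0 dB

Spherical spreading from a point source gives a 20·log₁₀(r₂/r₁) drop.
L₂ = 85 − 20·log₁₀(19.3/4.3) = 85 − 13.042 = 71.96 dB.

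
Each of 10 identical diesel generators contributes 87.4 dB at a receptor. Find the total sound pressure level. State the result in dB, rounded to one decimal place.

97.4 dB

N identical incoherent sources raise the level by 10·log₁₀ N.
L_total = 87.4 + 10·log₁₀(10) = 87.4 + 10.000 = 97.40 dB.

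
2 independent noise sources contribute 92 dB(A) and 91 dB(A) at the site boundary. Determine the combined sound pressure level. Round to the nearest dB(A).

95 dB(A)

For uncorrelated sources the intensities add, so convert each level to linear form, sum, and take 10·log₁₀ of the total.
Σ 10^(L/10) = 10^(92/10) + 10^(91/10) = 2.844e+09.
L_total = 10·log₁₀(2.844e+09) = 94.54 dB(A).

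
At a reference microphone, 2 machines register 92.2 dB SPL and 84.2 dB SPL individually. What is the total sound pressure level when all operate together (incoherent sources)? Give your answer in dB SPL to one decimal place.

Incoherent sources combine by intensity addition: L_total = 10·log₁₀(Σ 10^(L_i/10)).
Σ 10^(L/10) = 10^(92.2/10) + 10^(84.2/10) = 1.923e+09.
L_total = 10·log₁₀(1.923e+09) = 92.84 dB SPL.

92.8 dB SPL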